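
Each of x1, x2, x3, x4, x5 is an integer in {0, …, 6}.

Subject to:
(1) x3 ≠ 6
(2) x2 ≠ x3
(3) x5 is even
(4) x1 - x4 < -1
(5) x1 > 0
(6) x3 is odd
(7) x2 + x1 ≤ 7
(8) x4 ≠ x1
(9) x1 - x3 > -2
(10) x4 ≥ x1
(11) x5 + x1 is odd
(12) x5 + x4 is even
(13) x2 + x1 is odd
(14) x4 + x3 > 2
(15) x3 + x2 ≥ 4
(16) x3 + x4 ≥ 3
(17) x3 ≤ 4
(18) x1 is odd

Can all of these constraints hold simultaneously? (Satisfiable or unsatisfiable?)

Setting (x1, x2, x3, x4, x5) = (1, 4, 1, 4, 4) satisfies everything: constraint 4: x1 - x4 = -3; constraint 7: x2 + x1 = 5; constraint 9: x1 - x3 = 0, and the others follow.

Satisfiable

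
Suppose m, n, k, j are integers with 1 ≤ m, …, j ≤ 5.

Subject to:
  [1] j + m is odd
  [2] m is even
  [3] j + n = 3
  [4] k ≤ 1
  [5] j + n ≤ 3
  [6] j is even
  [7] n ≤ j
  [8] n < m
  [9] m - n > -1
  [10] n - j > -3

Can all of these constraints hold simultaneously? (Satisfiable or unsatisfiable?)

Unsatisfiable

Constraint 6 makes j even and constraint 2 makes m even, so j + m must be even. Constraint 1 says j + m is odd — contradiction.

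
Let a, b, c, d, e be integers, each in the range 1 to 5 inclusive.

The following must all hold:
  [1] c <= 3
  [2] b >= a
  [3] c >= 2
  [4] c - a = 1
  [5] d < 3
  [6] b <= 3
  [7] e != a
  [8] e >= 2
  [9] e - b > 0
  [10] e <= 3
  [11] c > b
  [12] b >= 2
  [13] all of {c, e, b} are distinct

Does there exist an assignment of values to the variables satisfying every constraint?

Constraints 1, 3, 6, 8, 10, and 12 confine each of c, e, b to the 2 values {2, 3}.
Constraint 13 requires all 3 of them to be distinct, but only 2 values are available — impossible by the pigeonhole principle.

Unsatisfiable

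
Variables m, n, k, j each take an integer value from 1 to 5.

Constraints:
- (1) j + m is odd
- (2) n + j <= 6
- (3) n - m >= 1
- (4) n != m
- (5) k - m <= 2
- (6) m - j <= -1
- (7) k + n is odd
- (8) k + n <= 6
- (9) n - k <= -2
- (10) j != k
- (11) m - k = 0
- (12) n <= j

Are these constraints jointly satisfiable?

Constraints 3, 5, and 9 give n − m ≥ 1, m − k ≥ -2, k − n ≥ 2.
Adding all 3 inequalities: the left sides telescope to 0, and the right sides sum to 1 + (-2) + 2 = 1. So 0 ≥ 1, which is false.

Unsatisfiable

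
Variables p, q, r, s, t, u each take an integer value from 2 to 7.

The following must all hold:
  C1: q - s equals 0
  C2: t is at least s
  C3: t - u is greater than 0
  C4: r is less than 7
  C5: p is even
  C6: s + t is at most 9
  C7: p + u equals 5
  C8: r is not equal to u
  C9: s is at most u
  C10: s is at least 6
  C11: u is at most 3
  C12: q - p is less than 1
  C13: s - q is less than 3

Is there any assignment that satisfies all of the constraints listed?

Unsatisfiable

From constraint 10: s ≥ 6. From constraints 9 and 11: s ≤ u and u ≤ 3, so s ≤ 3. But 3 < 6, so no value of s works.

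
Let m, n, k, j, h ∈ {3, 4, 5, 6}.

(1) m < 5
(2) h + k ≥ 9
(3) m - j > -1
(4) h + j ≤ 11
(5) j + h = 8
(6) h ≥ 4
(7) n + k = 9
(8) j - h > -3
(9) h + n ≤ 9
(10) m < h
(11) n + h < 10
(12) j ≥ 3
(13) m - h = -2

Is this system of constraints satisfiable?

Satisfiable

The assignment m = 3, n = 3, k = 6, j = 3, h = 5 works:
  constraint 2 holds since h + k = 11.
  constraint 3 holds since m - j = 0.
  constraint 4 holds since h + j = 8.
The rest check out directly.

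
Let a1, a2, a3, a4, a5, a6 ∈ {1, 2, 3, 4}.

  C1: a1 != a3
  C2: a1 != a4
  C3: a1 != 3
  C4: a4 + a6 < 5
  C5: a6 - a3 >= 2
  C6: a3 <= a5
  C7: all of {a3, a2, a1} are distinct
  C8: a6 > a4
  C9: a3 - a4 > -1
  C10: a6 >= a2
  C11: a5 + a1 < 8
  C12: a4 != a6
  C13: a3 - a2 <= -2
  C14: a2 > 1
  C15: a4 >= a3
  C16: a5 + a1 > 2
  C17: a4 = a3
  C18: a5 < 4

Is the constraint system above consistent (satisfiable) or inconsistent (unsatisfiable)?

Satisfiable

Setting (a1, a2, a3, a4, a5, a6) = (2, 3, 1, 1, 3, 3) satisfies everything: constraint 4: a4 + a6 = 4; constraint 5: a6 - a3 = 2, and the others follow.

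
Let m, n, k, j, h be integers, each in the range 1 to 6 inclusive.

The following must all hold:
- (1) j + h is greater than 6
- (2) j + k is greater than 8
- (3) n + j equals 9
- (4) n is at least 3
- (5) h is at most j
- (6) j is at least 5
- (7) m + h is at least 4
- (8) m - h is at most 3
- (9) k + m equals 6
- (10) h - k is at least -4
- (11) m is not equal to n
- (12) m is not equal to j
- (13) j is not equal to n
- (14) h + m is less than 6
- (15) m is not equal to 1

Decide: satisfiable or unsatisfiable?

Satisfiable

The assignment m = 2, n = 4, k = 4, j = 5, h = 2 works:
  constraint 1 holds since j + h = 7.
  constraint 2 holds since j + k = 9.
  constraint 3 holds since n + j = 9.
The rest check out directly.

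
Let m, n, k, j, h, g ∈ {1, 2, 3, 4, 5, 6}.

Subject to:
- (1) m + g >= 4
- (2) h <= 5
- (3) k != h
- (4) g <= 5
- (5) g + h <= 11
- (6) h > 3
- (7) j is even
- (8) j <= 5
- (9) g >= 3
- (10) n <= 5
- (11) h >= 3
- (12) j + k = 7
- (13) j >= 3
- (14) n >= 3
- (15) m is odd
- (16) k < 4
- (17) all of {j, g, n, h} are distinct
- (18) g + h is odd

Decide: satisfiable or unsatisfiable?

Unsatisfiable

Constraints 2, 4, 8, 9, 10, 11, 13, and 14 confine each of j, g, n, h to the 3 values {3, …, 5}.
Constraint 17 requires all 4 of them to be distinct, but only 3 values are available — impossible by the pigeonhole principle.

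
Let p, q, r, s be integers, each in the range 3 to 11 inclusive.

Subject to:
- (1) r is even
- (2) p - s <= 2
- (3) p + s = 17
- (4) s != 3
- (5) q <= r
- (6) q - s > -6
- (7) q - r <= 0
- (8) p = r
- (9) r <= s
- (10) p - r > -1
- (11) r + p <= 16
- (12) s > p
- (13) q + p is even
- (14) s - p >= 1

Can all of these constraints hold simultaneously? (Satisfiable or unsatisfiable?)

Satisfiable

One satisfying assignment is p = 8, q = 6, r = 8, s = 9.
For the less obvious constraints — constraint 2: p - s = -1; constraint 3: p + s = 17 — and the others hold by inspection.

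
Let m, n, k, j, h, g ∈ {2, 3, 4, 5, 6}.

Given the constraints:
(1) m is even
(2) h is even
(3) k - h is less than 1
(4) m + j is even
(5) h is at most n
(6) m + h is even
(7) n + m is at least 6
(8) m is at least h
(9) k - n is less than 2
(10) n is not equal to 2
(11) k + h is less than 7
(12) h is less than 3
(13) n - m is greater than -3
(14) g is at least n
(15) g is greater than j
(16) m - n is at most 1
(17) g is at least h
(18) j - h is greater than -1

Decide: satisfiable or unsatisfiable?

Satisfiable

Try m = 4, n = 3, k = 2, j = 2, h = 2, g = 4.
Check constraint 3: k - h = 0; constraint 7: n + m = 7; constraint 9: k - n = -1. The remaining constraints are straightforward to verify.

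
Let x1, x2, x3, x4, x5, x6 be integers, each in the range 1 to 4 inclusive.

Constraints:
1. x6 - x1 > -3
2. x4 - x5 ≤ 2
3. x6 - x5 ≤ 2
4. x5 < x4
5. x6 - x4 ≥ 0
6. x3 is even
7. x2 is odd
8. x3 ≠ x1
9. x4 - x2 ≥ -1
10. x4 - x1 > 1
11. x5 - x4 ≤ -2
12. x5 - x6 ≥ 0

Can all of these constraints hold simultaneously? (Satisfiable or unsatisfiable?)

Constraints 5, 11, and 12 give x4 − x5 ≥ 2, x5 − x6 ≥ 0, x6 − x4 ≥ 0.
Adding all 3 inequalities: the left sides telescope to 0, and the right sides sum to 2 + 0 + 0 = 2. So 0 ≥ 2, which is false.

Unsatisfiable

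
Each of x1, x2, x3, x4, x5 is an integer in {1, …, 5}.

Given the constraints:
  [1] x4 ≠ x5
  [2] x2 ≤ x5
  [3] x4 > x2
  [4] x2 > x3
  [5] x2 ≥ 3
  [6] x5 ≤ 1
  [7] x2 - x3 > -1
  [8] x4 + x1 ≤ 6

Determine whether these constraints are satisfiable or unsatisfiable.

Unsatisfiable

From constraint 5: x2 ≥ 3. From constraints 2 and 6: x2 ≤ x5 and x5 ≤ 1, so x2 ≤ 1. But 1 < 3, so no value of x2 works.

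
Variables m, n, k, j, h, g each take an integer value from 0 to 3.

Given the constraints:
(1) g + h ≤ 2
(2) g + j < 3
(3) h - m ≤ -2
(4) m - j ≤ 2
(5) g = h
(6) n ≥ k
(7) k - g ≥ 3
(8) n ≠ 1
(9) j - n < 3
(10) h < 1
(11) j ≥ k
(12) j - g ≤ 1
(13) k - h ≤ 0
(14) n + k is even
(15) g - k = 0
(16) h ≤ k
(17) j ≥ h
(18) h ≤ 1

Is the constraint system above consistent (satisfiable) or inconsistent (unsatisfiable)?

Unsatisfiable

Constraints 3, 4, 7, 12, and 13 give g − j ≥ -1, j − m ≥ -2, m − h ≥ 2, h − k ≥ 0, k − g ≥ 3.
Adding all 5 inequalities: the left sides telescope to 0, and the right sides sum to (-1) + (-2) + 2 + 0 + 3 = 2. So 0 ≥ 2, which is false.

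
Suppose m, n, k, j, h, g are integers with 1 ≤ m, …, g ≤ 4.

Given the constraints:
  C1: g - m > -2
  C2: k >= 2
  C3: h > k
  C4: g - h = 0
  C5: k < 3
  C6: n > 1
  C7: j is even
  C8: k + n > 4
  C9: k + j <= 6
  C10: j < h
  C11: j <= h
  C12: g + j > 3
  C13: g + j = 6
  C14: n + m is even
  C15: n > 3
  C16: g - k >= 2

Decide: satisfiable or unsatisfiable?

Satisfiable

Try m = 4, n = 4, k = 2, j = 2, h = 4, g = 4.
Check constraint 1: g - m = 0; constraint 4: g - h = 0. The remaining constraints are straightforward to verify.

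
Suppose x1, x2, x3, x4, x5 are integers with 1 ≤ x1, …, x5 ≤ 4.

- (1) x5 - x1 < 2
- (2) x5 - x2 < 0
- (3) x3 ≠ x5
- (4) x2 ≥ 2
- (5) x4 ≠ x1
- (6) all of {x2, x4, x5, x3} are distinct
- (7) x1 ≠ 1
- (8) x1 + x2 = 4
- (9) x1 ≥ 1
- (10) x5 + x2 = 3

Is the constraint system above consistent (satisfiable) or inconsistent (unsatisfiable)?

Try x1 = 2, x2 = 2, x3 = 3, x4 = 4, x5 = 1.
Check constraint 1: x5 - x1 = -1; constraint 2: x5 - x2 = -1. The remaining constraints are straightforward to verify.

Satisfiable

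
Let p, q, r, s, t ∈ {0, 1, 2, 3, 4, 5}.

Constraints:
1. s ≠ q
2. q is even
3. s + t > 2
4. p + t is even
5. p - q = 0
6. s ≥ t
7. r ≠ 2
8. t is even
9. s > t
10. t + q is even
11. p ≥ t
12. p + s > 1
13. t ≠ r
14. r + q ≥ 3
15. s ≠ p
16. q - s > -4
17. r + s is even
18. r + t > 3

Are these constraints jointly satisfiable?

Satisfiable

The assignment p = 0, q = 0, r = 5, s = 3, t = 0 works:
  constraint 3 holds since s + t = 3.
  constraint 5 holds since p - q = 0.
  constraint 12 holds since p + s = 3.
The rest check out directly.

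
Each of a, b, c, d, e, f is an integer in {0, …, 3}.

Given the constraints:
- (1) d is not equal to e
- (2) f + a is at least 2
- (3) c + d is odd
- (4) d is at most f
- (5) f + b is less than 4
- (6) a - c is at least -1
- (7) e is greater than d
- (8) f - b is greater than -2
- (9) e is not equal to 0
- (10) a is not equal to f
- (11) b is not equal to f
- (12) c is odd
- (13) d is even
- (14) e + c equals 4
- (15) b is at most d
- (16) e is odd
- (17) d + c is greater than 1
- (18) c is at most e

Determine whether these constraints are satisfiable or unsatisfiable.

Satisfiable

The assignment a = 1, b = 1, c = 1, d = 2, e = 3, f = 2 works:
  constraint 2 holds since f + a = 3.
  constraint 5 holds since f + b = 3.
  constraint 6 holds since a - c = 0.
The rest check out directly.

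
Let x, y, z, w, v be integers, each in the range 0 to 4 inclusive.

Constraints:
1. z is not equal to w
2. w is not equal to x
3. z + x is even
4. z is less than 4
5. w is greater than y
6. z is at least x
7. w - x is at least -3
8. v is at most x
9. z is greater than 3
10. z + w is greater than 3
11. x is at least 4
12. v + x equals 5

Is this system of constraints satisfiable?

Unsatisfiable

From constraints 6 and 11: z ≥ x and x ≥ 4, so z ≥ 4. From constraint 4: z ≤ 3. But 3 < 4, so no value of z works.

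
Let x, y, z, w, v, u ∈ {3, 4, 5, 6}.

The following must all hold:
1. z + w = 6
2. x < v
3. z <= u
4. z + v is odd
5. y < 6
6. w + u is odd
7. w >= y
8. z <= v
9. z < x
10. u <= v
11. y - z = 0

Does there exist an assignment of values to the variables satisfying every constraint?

Satisfiable

The assignment x = 4, y = 3, z = 3, w = 3, v = 6, u = 6 works:
  constraint 1 holds since z + w = 6.
  constraint 11 holds since y - z = 0.
The rest check out directly.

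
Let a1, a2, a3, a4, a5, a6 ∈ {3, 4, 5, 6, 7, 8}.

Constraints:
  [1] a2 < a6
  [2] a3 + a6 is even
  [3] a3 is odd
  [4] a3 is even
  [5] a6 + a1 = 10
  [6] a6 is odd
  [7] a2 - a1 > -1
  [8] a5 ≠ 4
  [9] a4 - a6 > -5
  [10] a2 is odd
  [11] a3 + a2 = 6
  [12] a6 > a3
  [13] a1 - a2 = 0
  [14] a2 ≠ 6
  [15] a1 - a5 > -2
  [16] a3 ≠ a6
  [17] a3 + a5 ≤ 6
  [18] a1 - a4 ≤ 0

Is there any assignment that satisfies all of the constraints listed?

Constraint 4 makes a3 even and constraint 6 makes a6 odd, so a3 + a6 must be odd. Constraint 2 says a3 + a6 is even — contradiction.

Unsatisfiable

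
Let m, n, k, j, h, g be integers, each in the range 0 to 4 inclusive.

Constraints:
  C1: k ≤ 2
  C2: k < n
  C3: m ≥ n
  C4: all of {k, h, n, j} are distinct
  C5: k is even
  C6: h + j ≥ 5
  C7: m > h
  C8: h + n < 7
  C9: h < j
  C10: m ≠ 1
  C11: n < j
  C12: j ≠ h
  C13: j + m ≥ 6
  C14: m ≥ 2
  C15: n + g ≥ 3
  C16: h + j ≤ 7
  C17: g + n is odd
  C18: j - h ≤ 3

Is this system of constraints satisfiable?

Satisfiable

Try m = 4, n = 3, k = 0, j = 4, h = 2, g = 0.
Check constraint 6: h + j = 6; constraint 8: h + n = 5. The remaining constraints are straightforward to verify.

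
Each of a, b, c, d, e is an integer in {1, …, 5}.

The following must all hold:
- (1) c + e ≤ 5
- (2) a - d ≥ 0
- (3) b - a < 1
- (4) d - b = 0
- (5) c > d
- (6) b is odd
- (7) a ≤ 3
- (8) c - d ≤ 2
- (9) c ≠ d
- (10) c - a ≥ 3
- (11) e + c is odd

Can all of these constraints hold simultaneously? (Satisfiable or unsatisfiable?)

Constraints 2, 8, and 10 give c − a ≥ 3, a − d ≥ 0, d − c ≥ -2.
Adding all 3 inequalities: the left sides telescope to 0, and the right sides sum to 3 + 0 + (-2) = 1. So 0 ≥ 1, which is false.

Unsatisfiable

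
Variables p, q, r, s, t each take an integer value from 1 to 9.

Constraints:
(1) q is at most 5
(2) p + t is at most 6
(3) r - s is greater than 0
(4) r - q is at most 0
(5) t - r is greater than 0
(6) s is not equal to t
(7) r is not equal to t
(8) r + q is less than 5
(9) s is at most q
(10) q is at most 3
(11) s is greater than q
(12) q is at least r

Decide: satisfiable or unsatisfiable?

Unsatisfiable

Constraints 3, 4, and 11 give q < s, s < r, r ≤ q. Chaining: q < s < r ≤ q, which forces q < q — impossible.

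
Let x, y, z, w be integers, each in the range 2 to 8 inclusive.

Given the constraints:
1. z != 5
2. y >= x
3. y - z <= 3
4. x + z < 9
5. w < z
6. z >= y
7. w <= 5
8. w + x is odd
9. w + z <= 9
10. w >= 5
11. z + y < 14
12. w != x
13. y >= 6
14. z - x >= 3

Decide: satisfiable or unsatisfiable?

From constraint 10: w ≥ 5. From constraints 6 and 13: z ≥ y ≥ 6. Hence w + z ≥ 11. But constraint 9 requires w + z ≤ 9, and 9 < 11. Contradiction.

Unsatisfiable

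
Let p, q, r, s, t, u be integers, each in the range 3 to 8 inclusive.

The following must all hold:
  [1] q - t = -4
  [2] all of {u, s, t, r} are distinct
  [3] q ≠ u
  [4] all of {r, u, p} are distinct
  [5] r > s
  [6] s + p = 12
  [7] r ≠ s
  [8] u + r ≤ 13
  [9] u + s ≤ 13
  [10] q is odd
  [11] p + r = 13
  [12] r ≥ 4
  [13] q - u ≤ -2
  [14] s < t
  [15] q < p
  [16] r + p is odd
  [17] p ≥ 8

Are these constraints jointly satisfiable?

Satisfiable

Try p = 8, q = 3, r = 5, s = 4, t = 7, u = 6.
Check constraint 1: q - t = -4; constraint 6: s + p = 12; constraint 8: u + r = 11. The remaining constraints are straightforward to verify.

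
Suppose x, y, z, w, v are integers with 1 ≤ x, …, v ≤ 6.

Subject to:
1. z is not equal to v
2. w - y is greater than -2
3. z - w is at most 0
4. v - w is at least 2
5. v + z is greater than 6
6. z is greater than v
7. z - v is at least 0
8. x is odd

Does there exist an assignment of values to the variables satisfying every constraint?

Constraints 3, 4, and 7 give w − z ≥ 0, z − v ≥ 0, v − w ≥ 2.
Adding all 3 inequalities: the left sides telescope to 0, and the right sides sum to 0 + 0 + 2 = 2. So 0 ≥ 2, which is false.

Unsatisfiable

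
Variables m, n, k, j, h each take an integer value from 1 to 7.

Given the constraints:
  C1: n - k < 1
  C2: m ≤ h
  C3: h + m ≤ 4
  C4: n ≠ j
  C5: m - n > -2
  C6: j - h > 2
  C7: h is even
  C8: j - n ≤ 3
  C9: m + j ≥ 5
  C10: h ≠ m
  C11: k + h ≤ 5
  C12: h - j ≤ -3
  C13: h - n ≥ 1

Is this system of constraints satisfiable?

Constraints 8, 12, and 13 give h − n ≥ 1, n − j ≥ -3, j − h ≥ 3.
Adding all 3 inequalities: the left sides telescope to 0, and the right sides sum to 1 + (-3) + 3 = 1. So 0 ≥ 1, which is false.

Unsatisfiable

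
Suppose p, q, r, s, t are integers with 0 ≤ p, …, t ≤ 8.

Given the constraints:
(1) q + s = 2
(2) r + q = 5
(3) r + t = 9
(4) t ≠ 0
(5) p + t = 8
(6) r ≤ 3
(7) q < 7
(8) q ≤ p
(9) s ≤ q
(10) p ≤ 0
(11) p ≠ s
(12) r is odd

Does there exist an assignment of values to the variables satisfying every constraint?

From constraint 6: r ≤ 3. From constraints 8 and 10: q ≤ p ≤ 0. Hence r + q ≤ 3. But constraint 2 requires r + q = 5, and 5 > 3. Contradiction.

Unsatisfiable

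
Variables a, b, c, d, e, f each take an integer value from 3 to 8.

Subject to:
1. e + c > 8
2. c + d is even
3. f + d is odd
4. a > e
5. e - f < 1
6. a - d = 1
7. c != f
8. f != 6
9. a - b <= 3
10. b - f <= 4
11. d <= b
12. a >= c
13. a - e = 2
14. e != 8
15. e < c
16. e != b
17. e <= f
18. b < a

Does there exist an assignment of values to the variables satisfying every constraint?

Satisfiable

Setting (a, b, c, d, e, f) = (6, 5, 5, 5, 4, 4) satisfies everything: constraint 1: e + c = 9; constraint 5: e - f = 0; constraint 6: a - d = 1, and the others follow.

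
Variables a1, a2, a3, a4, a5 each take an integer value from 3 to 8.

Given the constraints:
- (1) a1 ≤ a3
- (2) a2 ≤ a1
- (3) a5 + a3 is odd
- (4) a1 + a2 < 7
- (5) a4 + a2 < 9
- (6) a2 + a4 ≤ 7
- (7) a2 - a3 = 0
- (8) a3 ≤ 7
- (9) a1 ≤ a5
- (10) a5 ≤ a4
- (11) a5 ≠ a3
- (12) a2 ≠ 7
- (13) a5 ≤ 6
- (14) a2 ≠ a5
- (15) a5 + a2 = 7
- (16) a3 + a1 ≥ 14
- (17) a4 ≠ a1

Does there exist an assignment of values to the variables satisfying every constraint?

Unsatisfiable

From constraint 8: a3 ≤ 7. From constraints 9 and 13: a1 ≤ a5 ≤ 6. Hence a3 + a1 ≤ 13. But constraint 16 requires a3 + a1 ≥ 14, and 14 > 13. Contradiction.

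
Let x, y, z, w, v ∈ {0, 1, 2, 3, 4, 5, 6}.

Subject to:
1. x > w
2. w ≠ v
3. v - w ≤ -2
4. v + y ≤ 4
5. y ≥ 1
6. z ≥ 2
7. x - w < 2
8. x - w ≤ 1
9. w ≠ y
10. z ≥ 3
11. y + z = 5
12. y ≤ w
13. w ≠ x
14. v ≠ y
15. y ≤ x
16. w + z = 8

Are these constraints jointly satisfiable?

Satisfiable

Take x = 5, y = 1, z = 4, w = 4, v = 0. Then constraint 3: v - w = -4; constraint 4: v + y = 1; constraint 7: x - w = 1, and every other listed constraint is also met.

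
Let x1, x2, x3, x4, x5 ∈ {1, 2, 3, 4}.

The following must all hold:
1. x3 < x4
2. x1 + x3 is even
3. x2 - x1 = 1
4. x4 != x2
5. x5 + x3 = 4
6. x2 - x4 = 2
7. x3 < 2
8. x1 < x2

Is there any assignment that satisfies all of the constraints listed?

One satisfying assignment is x1 = 3, x2 = 4, x3 = 1, x4 = 2, x5 = 3.
For the less obvious constraints — constraint 3: x2 - x1 = 1; constraint 5: x5 + x3 = 4 — and the others hold by inspection.

Satisfiable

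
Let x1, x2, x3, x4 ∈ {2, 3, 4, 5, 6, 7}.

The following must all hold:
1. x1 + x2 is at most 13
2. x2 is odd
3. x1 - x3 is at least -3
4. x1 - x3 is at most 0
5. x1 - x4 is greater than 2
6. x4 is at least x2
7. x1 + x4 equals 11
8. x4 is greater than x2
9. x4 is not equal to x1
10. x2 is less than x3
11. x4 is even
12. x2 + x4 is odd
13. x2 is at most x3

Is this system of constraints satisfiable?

Setting (x1, x2, x3, x4) = (7, 3, 7, 4) satisfies everything: constraint 1: x1 + x2 = 10; constraint 3: x1 - x3 = 0; constraint 4: x1 - x3 = 0, and the others follow.

Satisfiable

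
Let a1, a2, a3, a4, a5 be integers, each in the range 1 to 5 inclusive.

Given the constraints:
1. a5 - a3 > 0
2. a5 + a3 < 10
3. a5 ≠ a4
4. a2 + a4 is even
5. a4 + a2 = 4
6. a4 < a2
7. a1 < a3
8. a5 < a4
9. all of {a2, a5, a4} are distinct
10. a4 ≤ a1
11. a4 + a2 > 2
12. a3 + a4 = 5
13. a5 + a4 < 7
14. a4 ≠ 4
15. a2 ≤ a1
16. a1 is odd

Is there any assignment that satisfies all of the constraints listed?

Constraints 1, 6, 7, 8, and 15 give a2 ≤ a1, a1 < a3, a3 < a5, a5 < a4, a4 < a2. Chaining: a2 ≤ a1 < a3 < a5 < a4 < a2, which forces a2 < a2 — impossible.

Unsatisfiable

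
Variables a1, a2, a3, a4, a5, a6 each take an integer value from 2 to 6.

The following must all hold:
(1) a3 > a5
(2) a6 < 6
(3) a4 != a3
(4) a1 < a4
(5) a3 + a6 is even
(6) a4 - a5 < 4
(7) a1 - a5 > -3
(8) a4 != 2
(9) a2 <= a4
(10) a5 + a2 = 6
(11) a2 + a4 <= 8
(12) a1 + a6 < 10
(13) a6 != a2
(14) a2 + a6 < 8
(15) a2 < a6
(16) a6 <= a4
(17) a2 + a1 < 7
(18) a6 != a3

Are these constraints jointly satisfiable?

Satisfiable

Try a1 = 3, a2 = 2, a3 = 6, a4 = 5, a5 = 4, a6 = 4.
Check constraint 6: a4 - a5 = 1; constraint 7: a1 - a5 = -1. The remaining constraints are straightforward to verify.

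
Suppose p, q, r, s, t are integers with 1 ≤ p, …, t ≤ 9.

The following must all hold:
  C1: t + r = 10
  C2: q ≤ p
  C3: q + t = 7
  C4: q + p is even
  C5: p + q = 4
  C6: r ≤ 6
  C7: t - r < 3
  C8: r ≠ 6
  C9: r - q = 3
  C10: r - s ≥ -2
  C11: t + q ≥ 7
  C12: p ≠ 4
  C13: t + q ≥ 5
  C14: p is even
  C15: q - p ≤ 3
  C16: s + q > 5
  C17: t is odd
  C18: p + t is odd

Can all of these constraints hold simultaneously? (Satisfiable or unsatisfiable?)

Satisfiable

Take p = 2, q = 2, r = 5, s = 4, t = 5. Then constraint 1: t + r = 10; constraint 3: q + t = 7; constraint 5: p + q = 4, and every other listed constraint is also met.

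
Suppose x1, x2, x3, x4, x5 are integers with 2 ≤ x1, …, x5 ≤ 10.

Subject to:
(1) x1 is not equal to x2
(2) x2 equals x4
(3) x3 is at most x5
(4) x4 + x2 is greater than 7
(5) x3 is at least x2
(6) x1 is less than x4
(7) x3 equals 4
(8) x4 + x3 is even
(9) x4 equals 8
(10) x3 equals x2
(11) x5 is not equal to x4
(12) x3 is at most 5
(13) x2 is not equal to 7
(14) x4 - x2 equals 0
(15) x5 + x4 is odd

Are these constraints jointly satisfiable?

Unsatisfiable

Constraint 7 fixes x3 = 4 and constraint 9 fixes x4 = 8. Constraints 2 and 10 give x3 = x2 = x4, so x3 = x4. But 4 ≠ 8 — contradiction.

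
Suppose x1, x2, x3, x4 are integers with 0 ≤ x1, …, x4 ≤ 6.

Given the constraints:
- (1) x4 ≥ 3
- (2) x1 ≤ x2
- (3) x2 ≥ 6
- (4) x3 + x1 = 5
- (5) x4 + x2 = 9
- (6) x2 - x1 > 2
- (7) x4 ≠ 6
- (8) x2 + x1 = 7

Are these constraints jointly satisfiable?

Satisfiable

The assignment x1 = 1, x2 = 6, x3 = 4, x4 = 3 works:
  constraint 4 holds since x3 + x1 = 5.
  constraint 5 holds since x4 + x2 = 9.
The rest check out directly.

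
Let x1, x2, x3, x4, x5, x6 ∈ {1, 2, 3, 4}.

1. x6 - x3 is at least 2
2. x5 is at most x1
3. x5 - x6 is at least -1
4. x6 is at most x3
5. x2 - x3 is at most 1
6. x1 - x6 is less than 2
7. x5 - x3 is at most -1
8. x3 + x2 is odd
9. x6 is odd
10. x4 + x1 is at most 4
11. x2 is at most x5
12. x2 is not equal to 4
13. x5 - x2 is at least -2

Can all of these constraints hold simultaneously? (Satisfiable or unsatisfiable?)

Constraints 1, 3, and 7 give x6 − x3 ≥ 2, x3 − x5 ≥ 1, x5 − x6 ≥ -1.
Adding all 3 inequalities: the left sides telescope to 0, and the right sides sum to 2 + 1 + (-1) = 2. So 0 ≥ 2, which is false.

Unsatisfiable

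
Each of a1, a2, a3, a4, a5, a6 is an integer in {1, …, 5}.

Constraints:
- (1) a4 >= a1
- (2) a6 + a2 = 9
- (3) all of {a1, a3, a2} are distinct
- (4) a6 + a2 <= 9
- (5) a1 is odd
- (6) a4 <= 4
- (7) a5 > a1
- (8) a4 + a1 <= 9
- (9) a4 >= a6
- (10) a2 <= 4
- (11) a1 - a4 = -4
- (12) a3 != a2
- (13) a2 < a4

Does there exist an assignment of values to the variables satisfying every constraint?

From constraints 6 and 9: a6 ≤ a4 ≤ 4. From constraint 10: a2 ≤ 4. Hence a6 + a2 ≤ 8. But constraint 2 requires a6 + a2 = 9, and 9 > 8. Contradiction.

Unsatisfiable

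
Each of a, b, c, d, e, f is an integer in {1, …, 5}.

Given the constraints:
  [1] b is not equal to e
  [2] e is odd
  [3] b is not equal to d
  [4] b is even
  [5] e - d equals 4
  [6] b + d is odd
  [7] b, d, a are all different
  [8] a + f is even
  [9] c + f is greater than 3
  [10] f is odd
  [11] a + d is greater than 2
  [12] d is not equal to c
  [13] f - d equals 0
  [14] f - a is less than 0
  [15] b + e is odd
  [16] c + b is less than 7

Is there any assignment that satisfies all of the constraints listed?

One satisfying assignment is a = 3, b = 2, c = 4, d = 1, e = 5, f = 1.
For the less obvious constraints — constraint 5: e - d = 4; constraint 9: c + f = 5; constraint 11: a + d = 4 — and the others hold by inspection.

Satisfiable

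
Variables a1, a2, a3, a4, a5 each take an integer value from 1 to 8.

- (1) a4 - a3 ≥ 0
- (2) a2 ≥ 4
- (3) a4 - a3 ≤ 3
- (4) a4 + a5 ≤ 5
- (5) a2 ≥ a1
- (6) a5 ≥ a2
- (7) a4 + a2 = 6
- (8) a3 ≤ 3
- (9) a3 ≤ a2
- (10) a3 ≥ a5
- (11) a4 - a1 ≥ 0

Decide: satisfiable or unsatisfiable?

Unsatisfiable

From constraints 2 and 6: a5 ≥ a2 and a2 ≥ 4, so a5 ≥ 4. From constraints 8 and 10: a5 ≤ a3 and a3 ≤ 3, so a5 ≤ 3. But 3 < 4, so no value of a5 works.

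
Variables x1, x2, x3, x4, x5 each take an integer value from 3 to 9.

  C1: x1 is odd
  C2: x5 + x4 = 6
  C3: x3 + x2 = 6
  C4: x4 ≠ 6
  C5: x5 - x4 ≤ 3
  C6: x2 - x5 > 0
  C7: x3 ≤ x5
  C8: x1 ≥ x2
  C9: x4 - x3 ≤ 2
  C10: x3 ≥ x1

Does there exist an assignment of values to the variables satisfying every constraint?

Constraints 6, 7, 8, and 10 give x2 ≤ x1, x1 ≤ x3, x3 ≤ x5, x5 < x2. Chaining: x2 ≤ x1 ≤ x3 ≤ x5 < x2, which forces x2 < x2 — impossible.

Unsatisfiable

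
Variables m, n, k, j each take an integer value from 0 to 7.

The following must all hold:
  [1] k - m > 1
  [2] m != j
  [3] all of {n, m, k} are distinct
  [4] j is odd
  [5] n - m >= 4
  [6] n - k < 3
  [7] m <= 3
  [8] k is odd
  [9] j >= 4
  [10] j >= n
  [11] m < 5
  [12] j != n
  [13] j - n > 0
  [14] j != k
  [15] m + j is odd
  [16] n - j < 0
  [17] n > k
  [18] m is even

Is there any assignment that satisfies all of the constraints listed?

Take m = 0, n = 5, k = 3, j = 7. Then constraint 1: k - m = 3; constraint 5: n - m = 5; constraint 6: n - k = 2, and every other listed constraint is also met.

Satisfiable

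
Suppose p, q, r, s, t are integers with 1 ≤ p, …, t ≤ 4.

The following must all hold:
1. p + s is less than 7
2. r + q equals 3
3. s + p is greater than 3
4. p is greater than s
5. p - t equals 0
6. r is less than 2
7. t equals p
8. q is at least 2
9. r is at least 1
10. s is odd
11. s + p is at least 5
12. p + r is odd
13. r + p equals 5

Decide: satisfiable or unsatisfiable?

Satisfiable

Try p = 4, q = 2, r = 1, s = 1, t = 4.
Check constraint 1: p + s = 5; constraint 2: r + q = 3; constraint 3: s + p = 5. The remaining constraints are straightforward to verify.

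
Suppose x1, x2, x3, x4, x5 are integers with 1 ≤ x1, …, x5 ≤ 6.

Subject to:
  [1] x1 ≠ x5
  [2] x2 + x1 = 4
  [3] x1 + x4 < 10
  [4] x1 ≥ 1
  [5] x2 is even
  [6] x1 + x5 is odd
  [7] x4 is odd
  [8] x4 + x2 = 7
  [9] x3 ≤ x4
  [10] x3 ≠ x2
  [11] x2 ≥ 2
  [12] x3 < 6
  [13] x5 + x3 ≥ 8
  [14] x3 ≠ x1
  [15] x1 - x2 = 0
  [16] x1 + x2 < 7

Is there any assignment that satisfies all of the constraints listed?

Take x1 = 2, x2 = 2, x3 = 5, x4 = 5, x5 = 3. Then constraint 2: x2 + x1 = 4; constraint 3: x1 + x4 = 7; constraint 8: x4 + x2 = 7, and every other listed constraint is also met.

Satisfiable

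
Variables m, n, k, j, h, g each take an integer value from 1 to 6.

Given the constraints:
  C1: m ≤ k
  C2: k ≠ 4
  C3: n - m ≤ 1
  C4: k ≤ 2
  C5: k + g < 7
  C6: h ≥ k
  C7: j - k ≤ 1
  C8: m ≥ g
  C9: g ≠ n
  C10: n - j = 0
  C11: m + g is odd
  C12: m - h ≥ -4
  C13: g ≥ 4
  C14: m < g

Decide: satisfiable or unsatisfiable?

Unsatisfiable

From constraints 8 and 13: m ≥ g and g ≥ 4, so m ≥ 4. From constraints 1 and 4: m ≤ k and k ≤ 2, so m ≤ 2. But 2 < 4, so no value of m works.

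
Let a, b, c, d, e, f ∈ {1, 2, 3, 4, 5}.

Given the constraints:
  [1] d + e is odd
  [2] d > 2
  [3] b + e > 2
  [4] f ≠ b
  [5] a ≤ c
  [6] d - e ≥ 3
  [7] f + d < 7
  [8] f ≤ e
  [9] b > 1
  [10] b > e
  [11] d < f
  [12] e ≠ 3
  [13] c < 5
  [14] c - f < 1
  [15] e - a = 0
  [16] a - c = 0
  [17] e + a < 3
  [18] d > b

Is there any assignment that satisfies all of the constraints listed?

Unsatisfiable

Constraints 8, 10, 11, and 18 give e < b, b < d, d < f, f ≤ e. Chaining: e < b < d < f ≤ e, which forces e < e — impossible.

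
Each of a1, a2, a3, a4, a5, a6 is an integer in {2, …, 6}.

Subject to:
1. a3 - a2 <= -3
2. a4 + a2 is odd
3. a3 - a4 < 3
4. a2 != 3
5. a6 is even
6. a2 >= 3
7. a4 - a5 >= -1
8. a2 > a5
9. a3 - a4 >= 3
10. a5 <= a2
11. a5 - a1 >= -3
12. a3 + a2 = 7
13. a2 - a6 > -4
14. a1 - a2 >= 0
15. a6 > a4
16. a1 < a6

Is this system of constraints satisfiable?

Constraints 1, 7, 9, 11, and 14 give a4 − a5 ≥ -1, a5 − a1 ≥ -3, a1 − a2 ≥ 0, a2 − a3 ≥ 3, a3 − a4 ≥ 3.
Adding all 5 inequalities: the left sides telescope to 0, and the right sides sum to (-1) + (-3) + 0 + 3 + 3 = 2. So 0 ≥ 2, which is false.

Unsatisfiable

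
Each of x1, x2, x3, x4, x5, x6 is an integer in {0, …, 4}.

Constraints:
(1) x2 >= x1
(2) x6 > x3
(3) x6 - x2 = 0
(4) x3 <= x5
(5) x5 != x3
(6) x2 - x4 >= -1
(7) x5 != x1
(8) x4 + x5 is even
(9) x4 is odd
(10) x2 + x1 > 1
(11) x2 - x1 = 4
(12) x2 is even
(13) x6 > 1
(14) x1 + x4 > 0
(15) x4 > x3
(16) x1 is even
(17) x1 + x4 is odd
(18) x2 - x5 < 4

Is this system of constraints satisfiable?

Try x1 = 0, x2 = 4, x3 = 0, x4 = 3, x5 = 3, x6 = 4.
Check constraint 3: x6 - x2 = 0; constraint 6: x2 - x4 = 1; constraint 10: x2 + x1 = 4. The remaining constraints are straightforward to verify.

Satisfiable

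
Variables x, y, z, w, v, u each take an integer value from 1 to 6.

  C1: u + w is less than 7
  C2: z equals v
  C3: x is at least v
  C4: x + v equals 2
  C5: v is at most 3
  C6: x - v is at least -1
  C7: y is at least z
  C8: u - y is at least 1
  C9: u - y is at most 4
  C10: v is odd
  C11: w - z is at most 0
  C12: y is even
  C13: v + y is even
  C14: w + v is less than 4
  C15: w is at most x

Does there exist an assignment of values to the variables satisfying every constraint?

Constraint 10 makes v odd and constraint 12 makes y even, so v + y must be odd. Constraint 13 says v + y is even — contradiction.

Unsatisfiable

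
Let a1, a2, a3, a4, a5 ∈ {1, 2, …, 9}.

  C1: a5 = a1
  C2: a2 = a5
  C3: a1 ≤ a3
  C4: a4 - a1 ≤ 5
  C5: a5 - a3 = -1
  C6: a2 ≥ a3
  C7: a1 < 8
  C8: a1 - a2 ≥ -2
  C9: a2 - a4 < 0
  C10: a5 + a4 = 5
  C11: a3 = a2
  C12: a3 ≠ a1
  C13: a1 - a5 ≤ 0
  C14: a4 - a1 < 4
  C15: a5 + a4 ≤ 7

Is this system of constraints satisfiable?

Unsatisfiable

From constraints 1, 2, and 11, a3 = a2 = a5 = a1, so a3 = a1. But constraint 12 says a3 ≠ a1. Contradiction.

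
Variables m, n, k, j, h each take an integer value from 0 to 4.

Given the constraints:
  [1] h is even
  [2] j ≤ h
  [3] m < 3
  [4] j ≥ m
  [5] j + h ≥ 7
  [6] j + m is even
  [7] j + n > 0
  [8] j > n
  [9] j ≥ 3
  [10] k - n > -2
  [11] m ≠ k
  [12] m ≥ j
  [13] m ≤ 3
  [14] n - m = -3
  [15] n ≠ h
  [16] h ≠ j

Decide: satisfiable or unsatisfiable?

From constraints 9 and 12: m ≥ j and j ≥ 3, so m ≥ 3. From constraint 3: m ≤ 2. But 2 < 3, so no value of m works.

Unsatisfiable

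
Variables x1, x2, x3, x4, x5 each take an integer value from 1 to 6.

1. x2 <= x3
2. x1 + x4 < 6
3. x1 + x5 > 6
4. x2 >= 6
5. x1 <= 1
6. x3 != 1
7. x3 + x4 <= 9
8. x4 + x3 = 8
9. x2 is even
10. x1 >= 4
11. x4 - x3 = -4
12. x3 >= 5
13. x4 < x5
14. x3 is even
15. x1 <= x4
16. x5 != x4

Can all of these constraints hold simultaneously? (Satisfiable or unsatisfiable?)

Unsatisfiable

From constraints 10 and 15: x4 ≥ x1 ≥ 4. From constraints 1 and 4: x3 ≥ x2 ≥ 6. Hence x4 + x3 ≥ 10. But constraint 8 requires x4 + x3 = 8, and 8 < 10. Contradiction.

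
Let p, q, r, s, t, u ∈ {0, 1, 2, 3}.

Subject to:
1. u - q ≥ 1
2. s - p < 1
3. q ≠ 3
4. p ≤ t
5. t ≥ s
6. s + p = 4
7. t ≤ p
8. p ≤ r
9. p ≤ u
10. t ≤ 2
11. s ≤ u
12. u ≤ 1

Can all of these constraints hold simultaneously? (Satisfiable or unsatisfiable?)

Unsatisfiable

From constraints 5 and 10: s ≤ t ≤ 2. From constraints 9 and 12: p ≤ u ≤ 1. Hence s + p ≤ 3. But constraint 6 requires s + p = 4, and 4 > 3. Contradiction.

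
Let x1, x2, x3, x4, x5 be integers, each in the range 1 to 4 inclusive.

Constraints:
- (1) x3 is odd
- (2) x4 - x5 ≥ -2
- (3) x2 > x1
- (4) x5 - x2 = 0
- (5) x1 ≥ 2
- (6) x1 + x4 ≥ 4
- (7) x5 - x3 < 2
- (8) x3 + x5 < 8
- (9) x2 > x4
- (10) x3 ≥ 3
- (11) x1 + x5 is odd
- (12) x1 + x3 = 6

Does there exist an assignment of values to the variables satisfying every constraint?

Satisfiable

Setting (x1, x2, x3, x4, x5) = (3, 4, 3, 2, 4) satisfies everything: constraint 2: x4 - x5 = -2; constraint 4: x5 - x2 = 0; constraint 6: x1 + x4 = 5, and the others follow.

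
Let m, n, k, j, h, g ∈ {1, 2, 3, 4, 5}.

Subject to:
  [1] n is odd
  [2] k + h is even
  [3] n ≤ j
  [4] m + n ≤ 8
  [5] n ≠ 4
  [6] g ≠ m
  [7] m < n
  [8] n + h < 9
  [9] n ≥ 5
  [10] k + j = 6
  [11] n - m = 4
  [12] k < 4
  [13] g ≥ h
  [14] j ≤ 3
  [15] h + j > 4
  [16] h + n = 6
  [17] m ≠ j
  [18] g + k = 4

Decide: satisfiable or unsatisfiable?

Unsatisfiable

From constraint 9: n ≥ 5. From constraints 3 and 14: n ≤ j and j ≤ 3, so n ≤ 3. But 3 < 5, so no value of n works.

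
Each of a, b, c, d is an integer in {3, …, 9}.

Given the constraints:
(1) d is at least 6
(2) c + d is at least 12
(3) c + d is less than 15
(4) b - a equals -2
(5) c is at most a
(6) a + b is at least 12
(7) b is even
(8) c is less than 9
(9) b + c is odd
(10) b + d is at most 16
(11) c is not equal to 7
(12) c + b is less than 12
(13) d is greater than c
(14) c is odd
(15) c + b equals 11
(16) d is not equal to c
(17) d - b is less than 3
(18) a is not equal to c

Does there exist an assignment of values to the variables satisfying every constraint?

Setting (a, b, c, d) = (8, 6, 5, 8) satisfies everything: constraint 2: c + d = 13; constraint 3: c + d = 13; constraint 4: b - a = -2, and the others follow.

Satisfiable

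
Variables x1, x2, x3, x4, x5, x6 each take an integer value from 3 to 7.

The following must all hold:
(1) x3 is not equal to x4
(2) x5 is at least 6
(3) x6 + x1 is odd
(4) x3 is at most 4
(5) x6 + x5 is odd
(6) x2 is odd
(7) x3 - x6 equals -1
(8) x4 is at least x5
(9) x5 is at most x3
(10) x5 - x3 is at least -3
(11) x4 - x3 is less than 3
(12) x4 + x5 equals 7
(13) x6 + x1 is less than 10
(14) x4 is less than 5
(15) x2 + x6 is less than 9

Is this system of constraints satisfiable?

From constraints 2 and 8: x4 ≥ x5 and x5 ≥ 6, so x4 ≥ 6. From constraint 14: x4 ≤ 4. But 4 < 6, so no value of x4 works.

Unsatisfiable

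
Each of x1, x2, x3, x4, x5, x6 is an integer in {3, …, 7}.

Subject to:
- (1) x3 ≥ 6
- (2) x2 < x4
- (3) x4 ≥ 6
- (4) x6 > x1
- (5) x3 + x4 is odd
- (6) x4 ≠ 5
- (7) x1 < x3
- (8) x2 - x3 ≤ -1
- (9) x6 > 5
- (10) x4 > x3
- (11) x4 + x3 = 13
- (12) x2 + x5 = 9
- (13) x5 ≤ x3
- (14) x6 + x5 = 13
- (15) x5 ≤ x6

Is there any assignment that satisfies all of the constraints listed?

Satisfiable

Take x1 = 3, x2 = 3, x3 = 6, x4 = 7, x5 = 6, x6 = 7. Then constraint 8: x2 - x3 = -3; constraint 11: x4 + x3 = 13, and every other listed constraint is also met.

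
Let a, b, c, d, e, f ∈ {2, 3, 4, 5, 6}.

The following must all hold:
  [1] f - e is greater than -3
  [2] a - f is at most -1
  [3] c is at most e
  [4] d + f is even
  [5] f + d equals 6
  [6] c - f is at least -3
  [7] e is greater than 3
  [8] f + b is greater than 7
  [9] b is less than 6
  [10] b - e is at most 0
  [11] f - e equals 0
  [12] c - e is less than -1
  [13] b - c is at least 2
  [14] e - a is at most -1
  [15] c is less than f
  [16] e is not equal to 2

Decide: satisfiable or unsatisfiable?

Constraints 2, 6, 10, 13, and 14 give c − f ≥ -3, f − a ≥ 1, a − e ≥ 1, e − b ≥ 0, b − c ≥ 2.
Adding all 5 inequalities: the left sides telescope to 0, and the right sides sum to (-3) + 1 + 1 + 0 + 2 = 1. So 0 ≥ 1, which is false.

Unsatisfiable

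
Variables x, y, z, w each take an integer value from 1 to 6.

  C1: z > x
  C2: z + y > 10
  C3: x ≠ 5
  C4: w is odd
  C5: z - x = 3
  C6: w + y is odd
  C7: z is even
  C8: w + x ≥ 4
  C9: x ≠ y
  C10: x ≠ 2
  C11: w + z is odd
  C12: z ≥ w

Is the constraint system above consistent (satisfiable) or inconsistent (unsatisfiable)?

Take x = 3, y = 6, z = 6, w = 3. Then constraint 2: z + y = 12; constraint 5: z - x = 3, and every other listed constraint is also met.

Satisfiable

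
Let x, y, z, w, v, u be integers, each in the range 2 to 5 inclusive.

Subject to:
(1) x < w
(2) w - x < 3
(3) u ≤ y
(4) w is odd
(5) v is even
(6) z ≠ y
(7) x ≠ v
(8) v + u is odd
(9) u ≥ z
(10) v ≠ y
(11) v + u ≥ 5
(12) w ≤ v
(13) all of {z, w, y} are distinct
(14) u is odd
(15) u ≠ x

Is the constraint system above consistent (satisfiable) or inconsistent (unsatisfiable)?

The assignment x = 2, y = 5, z = 2, w = 3, v = 4, u = 3 works:
  constraint 2 holds since w - x = 1.
  constraint 11 holds since v + u = 7.
The rest check out directly.

Satisfiable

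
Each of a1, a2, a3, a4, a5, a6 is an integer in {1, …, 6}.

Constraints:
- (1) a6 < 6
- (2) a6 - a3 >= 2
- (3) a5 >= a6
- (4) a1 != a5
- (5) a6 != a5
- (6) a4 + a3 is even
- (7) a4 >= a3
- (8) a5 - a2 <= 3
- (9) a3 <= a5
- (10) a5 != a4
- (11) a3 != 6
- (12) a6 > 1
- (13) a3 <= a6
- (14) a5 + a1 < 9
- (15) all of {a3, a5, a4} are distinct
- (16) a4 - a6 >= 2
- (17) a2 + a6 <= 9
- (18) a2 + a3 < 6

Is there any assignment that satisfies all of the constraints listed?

Setting (a1, a2, a3, a4, a5, a6) = (1, 3, 2, 6, 5, 4) satisfies everything: constraint 2: a6 - a3 = 2; constraint 8: a5 - a2 = 2, and the others follow.

Satisfiable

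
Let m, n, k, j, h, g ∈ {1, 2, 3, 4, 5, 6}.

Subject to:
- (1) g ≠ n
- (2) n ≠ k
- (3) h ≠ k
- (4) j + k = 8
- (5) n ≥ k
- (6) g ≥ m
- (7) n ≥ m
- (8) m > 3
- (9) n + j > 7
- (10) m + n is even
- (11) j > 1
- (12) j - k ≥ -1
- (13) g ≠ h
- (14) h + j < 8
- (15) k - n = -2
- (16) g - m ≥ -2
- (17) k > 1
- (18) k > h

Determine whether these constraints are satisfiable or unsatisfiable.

Satisfiable

One satisfying assignment is m = 4, n = 6, k = 4, j = 4, h = 3, g = 4.
For the less obvious constraints — constraint 4: j + k = 8; constraint 9: n + j = 10 — and the others hold by inspection.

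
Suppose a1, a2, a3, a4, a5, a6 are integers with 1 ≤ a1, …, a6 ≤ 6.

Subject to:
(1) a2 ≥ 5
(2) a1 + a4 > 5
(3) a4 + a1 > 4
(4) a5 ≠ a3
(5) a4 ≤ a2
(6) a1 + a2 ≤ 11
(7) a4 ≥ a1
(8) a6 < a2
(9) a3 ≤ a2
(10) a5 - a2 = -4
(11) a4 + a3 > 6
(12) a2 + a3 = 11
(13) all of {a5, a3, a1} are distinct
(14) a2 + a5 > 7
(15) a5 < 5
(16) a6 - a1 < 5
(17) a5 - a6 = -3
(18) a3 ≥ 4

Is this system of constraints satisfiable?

One satisfying assignment is a1 = 3, a2 = 6, a3 = 5, a4 = 3, a5 = 2, a6 = 5.
For the less obvious constraints — constraint 2: a1 + a4 = 6; constraint 3: a4 + a1 = 6 — and the others hold by inspection.

Satisfiable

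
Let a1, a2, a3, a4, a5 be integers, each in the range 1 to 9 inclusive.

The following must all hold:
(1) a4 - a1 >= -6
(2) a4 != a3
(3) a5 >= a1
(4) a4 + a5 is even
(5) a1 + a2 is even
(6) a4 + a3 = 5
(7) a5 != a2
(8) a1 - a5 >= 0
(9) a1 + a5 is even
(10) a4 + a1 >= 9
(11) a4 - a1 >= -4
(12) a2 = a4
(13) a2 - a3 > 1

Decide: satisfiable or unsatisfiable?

Take a1 = 8, a2 = 4, a3 = 1, a4 = 4, a5 = 8. Then constraint 1: a4 - a1 = -4; constraint 6: a4 + a3 = 5; constraint 8: a1 - a5 = 0, and every other listed constraint is also met.

Satisfiable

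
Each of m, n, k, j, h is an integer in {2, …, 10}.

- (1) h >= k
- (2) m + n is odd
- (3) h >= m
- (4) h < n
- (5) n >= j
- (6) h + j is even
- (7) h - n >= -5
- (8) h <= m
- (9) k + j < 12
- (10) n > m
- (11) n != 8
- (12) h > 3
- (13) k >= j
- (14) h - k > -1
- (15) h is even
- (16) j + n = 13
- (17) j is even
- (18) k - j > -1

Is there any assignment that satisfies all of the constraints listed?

Satisfiable

One satisfying assignment is m = 6, n = 9, k = 6, j = 4, h = 6.
For the less obvious constraints — constraint 7: h - n = -3; constraint 9: k + j = 10; constraint 14: h - k = 0 — and the others hold by inspection.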